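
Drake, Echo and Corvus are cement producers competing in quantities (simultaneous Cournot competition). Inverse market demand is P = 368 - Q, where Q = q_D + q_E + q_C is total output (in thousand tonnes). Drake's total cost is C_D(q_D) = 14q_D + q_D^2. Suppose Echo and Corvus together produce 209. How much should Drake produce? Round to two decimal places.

36.25

With rivals' combined output fixed at 209, Drake's profit is π_D = (368 - 209 - q_D)q_D - (14q_D + q_D²) = (159 - q_D)q_D - (14q_D + q_D²).
∂π_D/∂q_D = 145 - 4q_D = 0, so q_D = 145/4.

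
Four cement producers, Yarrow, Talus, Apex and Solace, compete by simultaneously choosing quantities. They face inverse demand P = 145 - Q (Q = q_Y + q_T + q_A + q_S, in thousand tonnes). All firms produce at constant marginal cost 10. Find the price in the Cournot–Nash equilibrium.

Each firm earns π_i = (145 - Q)q_i - 10q_i.
Setting ∂π_i/∂q_i = 0 with rivals' quantities fixed: 135 - 2q_i - Σ_{j≠i} q_j = 0.
With identical firms every q_j equals q_i, so Σ_{j≠i} q_j = 3q_i and 135 = 5q_i, giving q_i = 27.
Total output Q = 108, so price P = 145 - 108 = 37.

37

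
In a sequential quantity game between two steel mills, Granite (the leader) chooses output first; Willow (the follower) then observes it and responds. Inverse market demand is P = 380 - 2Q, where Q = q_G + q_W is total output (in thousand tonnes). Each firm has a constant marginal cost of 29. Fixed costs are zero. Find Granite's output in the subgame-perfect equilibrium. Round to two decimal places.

87.75

The follower Willow best-responds to any q_G: π_W = (380 - 2Q)q_W - 29q_W.
Setting the follower's marginal profit to zero, 351 - 2q_G - 4q_W = 0, i.e. q_W = (351 - 2q_G)/4.
Granite substitutes q_W(q_G) into its own profit: π_G = q_G(380 - 2q_G - (351 - 2q_G)/2) - 29q_G = (409/2 - q_G)q_G - 29q_G.
The leader's first-order condition 351/2 - 2q_G = 0 yields q_G = 351/4.
Then q_W = (351 - 2·(351/4))/4 = 351/8.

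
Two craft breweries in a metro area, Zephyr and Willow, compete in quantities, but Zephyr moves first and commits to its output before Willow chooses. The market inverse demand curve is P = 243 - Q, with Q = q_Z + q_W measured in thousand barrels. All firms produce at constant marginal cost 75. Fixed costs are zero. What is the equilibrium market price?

117

Solve by backward induction. Given q_Z, the follower Willow maximises π_W = (243 - q_Z - q_W)q_W - 75q_W.
∂π_W/∂q_W = 168 - q_Z - 2q_W = 0 gives the reaction function q_W = (168 - q_Z)/2.
The leader anticipates this reaction. Substituting into P = 243 - Q gives P = 159 - (1/2)q_Z, so π_Z = (159 - (1/2)q_Z)q_Z - 75q_Z.
Maximising: ∂π_Z/∂q_Z = 84 - q_Z = 0, giving q_Z = 84.
Then q_W = (168 - 84)/2 = 42.
Total output Q = 126, so price P = 243 - 126 = 117.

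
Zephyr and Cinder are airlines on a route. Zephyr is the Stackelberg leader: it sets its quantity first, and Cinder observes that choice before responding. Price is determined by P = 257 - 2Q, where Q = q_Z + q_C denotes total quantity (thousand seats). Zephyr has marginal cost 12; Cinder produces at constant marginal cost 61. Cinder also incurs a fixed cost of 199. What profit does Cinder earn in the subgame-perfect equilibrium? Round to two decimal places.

101.13

Solve by backward induction. Given q_Z, the follower Cinder maximises π_C = (257 - 2q_Z - 2q_C)q_C - 61q_C.
Setting the follower's marginal profit to zero, 196 - 2q_Z - 4q_C = 0, i.e. q_C = (196 - 2q_Z)/4.
Zephyr substitutes q_C(q_Z) into its own profit: π_Z = q_Z(257 - 2q_Z - (196 - 2q_Z)/2) - 12q_Z = (159 - q_Z)q_Z - 12q_Z.
The leader's first-order condition 147 - 2q_Z = 0 yields q_Z = 147/2.
Then q_C = (196 - 2·(147/2))/4 = 49/4.
Price P = 257 - 2·(343/4) = 171/2.
Cinder's profit: (171/2 - 61)·(49/4) - 199 = 809/8.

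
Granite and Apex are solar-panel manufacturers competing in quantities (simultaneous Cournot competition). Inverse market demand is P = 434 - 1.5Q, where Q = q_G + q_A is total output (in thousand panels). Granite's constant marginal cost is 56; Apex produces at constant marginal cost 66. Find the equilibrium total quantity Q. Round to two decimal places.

Granite's profit: π_G = (434 - 1.5Q)q_G - (56q_G). Setting ∂π_G/∂q_G = 0: 378 - 3q_G - (3/2)(q_A) = 0.
Apex's first-order condition: 368 - 3q_A - (3/2)(q_G) = 0.
Rearranging gives the reaction functions q_G = (378 - (3/2)q_A)/3 and q_A = (368 - (3/2)q_G)/3.
Solving the pair: q_G = 776/9, q_A = 716/9.
Total output Q = 776/9 + 716/9 = 1492/9.

165.78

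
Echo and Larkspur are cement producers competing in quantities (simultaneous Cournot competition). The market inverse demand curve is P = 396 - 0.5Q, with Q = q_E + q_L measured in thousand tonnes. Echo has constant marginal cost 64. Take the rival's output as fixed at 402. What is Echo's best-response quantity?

131

With the rival's output fixed at 402, Echo's profit is π_E = (396 - (1/2)·402 - (1/2)q_E)q_E - (64q_E) = (195 - (1/2)q_E)q_E - (64q_E).
∂π_E/∂q_E = 131 - q_E = 0, so q_E = 131.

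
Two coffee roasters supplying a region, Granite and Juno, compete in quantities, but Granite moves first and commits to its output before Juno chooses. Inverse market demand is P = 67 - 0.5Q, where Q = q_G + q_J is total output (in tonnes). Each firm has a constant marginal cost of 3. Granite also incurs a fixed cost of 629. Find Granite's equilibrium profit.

395

Solve by backward induction. Given q_G, the follower Juno maximises π_J = (67 - (1/2)q_G - (1/2)q_J)q_J - 3q_J.
Setting the follower's marginal profit to zero, 64 - (1/2)q_G - q_J = 0, i.e. q_J = (64 - (1/2)q_G).
The leader anticipates this reaction. Substituting into P = 67 - 0.5Q gives P = 35 - (1/4)q_G, so π_G = (35 - (1/4)q_G)q_G - 3q_G.
The leader's first-order condition 32 - (1/2)q_G = 0 yields q_G = 64.
Then q_J = (64 - (1/2)·64) = 32.
Price P = 67 - (1/2)·96 = 19.
Granite's profit: (19 - 3)·64 - 629 = 395.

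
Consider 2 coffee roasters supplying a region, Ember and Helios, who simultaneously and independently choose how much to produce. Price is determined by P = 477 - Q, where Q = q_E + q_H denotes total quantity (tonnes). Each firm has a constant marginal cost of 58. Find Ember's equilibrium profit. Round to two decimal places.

Each firm earns π_i = (477 - Q)q_i - 58q_i.
Setting ∂π_i/∂q_i = 0 with rivals' quantities fixed: 419 - 2q_i - q_j = 0.
By symmetry each firm produces the same amount; substituting q_j = q_i yields q_i = 419/3.
Price P = 477 - 838/3 = 593/3.
Ember's profit: (593/3 - 58)·(419/3) = 19506.7778.

19506.78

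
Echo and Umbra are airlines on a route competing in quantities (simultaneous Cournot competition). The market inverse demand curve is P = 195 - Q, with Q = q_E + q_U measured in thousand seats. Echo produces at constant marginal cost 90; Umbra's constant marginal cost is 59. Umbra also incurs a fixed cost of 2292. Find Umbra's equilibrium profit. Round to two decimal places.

Echo's profit: π_E = (195 - Q)q_E - (90q_E). Setting ∂π_E/∂q_E = 0: 105 - 2q_E - (q_U) = 0.
Umbra's profit: π_U = (195 - Q)q_U - (59q_U). Setting ∂π_U/∂q_U = 0: 136 - 2q_U - (q_E) = 0.
Rearranging gives the reaction functions q_E = (105 - q_U)/2 and q_U = (136 - q_E)/2.
Solving the pair: q_E = 74/3, q_U = 167/3.
Price P = 195 - 241/3 = 344/3.
Umbra's profit: (344/3 - 59)·(167/3) - 2292 = 806.7778.

806.78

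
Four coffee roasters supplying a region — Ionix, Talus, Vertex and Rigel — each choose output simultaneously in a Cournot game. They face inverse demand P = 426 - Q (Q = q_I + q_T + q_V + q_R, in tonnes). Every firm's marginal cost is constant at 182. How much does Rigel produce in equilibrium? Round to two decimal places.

48.80

Each firm earns π_i = (426 - Q)q_i - 182q_i.
Setting ∂π_i/∂q_i = 0 with rivals' quantities fixed: 244 - 2q_i - Σ_{j≠i} q_j = 0.
With identical firms every q_j equals q_i, so Σ_{j≠i} q_j = 3q_i and 244 = 5q_i, giving q_i = 244/5.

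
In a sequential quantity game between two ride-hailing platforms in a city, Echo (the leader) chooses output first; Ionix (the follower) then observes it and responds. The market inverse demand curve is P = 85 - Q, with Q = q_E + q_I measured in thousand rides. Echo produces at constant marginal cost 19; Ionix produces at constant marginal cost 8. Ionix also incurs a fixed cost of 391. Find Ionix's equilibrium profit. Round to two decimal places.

221.56

The follower Ionix best-responds to any q_E: π_I = (85 - Q)q_I - 8q_I.
∂π_I/∂q_I = 77 - q_E - 2q_I = 0 gives the reaction function q_I = (77 - q_E)/2.
The leader anticipates this reaction. Substituting into P = 85 - Q gives P = 93/2 - (1/2)q_E, so π_E = (93/2 - (1/2)q_E)q_E - 19q_E.
Maximising: ∂π_E/∂q_E = 55/2 - q_E = 0, giving q_E = 55/2.
Then q_I = (77 - 55/2)/2 = 99/4.
Price P = 85 - 209/4 = 131/4.
Ionix's profit: (131/4 - 8)·(99/4) - 391 = 221.5625.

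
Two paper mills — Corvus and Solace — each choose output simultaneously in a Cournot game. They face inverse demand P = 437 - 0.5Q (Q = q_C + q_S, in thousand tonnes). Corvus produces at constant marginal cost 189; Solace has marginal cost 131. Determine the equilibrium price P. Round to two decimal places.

Corvus's profit: π_C = (437 - 0.5Q)q_C - (189q_C). Setting ∂π_C/∂q_C = 0: 248 - q_C - (1/2)(q_S) = 0.
Solace's first-order condition: 306 - q_S - (1/2)(q_C) = 0.
Best responses: q_C = (248 - (1/2)q_S), q_S = (306 - (1/2)q_C).
Solving the pair: q_C = 380/3, q_S = 728/3.
Total output Q = 1108/3, so price P = 437 - (1/2)·(1108/3) = 757/3.

252.33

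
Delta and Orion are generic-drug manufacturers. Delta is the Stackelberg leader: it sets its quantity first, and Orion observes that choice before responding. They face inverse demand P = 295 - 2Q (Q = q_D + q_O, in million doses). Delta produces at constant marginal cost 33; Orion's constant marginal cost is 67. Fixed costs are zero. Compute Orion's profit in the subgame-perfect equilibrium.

Solve by backward induction. Given q_D, the follower Orion maximises π_O = (295 - 2q_D - 2q_O)q_O - 67q_O.
∂π_O/∂q_O = 228 - 2q_D - 4q_O = 0 gives the reaction function q_O = (228 - 2q_D)/4.
The leader anticipates this reaction. Substituting into P = 295 - 2Q gives P = 181 - q_D, so π_D = (181 - q_D)q_D - 33q_D.
The leader's first-order condition 148 - 2q_D = 0 yields q_D = 74.
Then q_O = (228 - 2·74)/4 = 20.
Price P = 295 - 2·94 = 107.
Orion's profit: (107 - 67)·20 = 800.

800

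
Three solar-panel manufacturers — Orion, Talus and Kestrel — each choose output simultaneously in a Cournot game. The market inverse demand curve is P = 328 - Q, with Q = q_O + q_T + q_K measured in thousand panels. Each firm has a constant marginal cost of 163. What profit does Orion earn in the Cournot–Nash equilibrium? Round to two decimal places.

A representative firm's profit is π_i = q_i(328 - Q) - 163q_i.
First-order condition (treating rivals' output as given): 165 - 2q_i - Σ_{j≠i} q_j = 0.
By symmetry each firm produces the same amount; substituting Σ_{j≠i} q_j = 2q_i yields q_i = 165/4.
Price P = 328 - 495/4 = 817/4.
Orion's profit: (817/4 - 163)·(165/4) = 1701.5625.

1701.56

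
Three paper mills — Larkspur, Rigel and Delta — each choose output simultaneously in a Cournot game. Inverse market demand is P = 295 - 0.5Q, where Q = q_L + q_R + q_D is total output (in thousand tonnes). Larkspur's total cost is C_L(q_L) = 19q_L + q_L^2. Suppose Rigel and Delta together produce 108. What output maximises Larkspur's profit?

With rivals' combined output fixed at 108, Larkspur's profit is π_L = (295 - (1/2)·108 - (1/2)q_L)q_L - (19q_L + q_L²) = (241 - (1/2)q_L)q_L - (19q_L + q_L²).
∂π_L/∂q_L = 222 - 3q_L = 0, so q_L = 74.

74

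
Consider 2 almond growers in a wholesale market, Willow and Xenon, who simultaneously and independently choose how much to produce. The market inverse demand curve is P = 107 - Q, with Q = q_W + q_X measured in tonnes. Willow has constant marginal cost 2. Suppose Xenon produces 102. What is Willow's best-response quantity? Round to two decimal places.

With the rival's output fixed at 102, Willow's profit is π_W = (107 - 102 - q_W)q_W - (2q_W) = (5 - q_W)q_W - (2q_W).
∂π_W/∂q_W = 3 - 2q_W = 0, so q_W = 3/2.

1.50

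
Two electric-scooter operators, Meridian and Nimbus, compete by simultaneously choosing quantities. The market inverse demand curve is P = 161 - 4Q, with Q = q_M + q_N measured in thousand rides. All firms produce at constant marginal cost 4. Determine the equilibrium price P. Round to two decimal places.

56.33

A representative firm's profit is π_i = q_i(161 - 4Q) - 4q_i.
Setting ∂π_i/∂q_i = 0 with rivals' quantities fixed: 157 - 8q_i - 4q_j = 0.
With identical firms every q_j equals q_i, so q_j = q_i and 157 = 12q_i, giving q_i = 157/12.
Total output Q = 157/6, so price P = 161 - 4·(157/6) = 169/3.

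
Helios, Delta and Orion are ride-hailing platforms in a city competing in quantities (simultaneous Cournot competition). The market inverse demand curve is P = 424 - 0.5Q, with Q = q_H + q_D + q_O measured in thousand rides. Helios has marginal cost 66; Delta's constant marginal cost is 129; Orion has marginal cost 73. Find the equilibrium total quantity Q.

502

Helios's profit: π_H = (424 - 0.5Q)q_H - (66q_H). Setting ∂π_H/∂q_H = 0: 358 - q_H - (1/2)(q_D + q_O) = 0.
Delta's profit: π_D = (424 - 0.5Q)q_D - (129q_D). Setting ∂π_D/∂q_D = 0: 295 - q_D - (1/2)(q_H + q_O) = 0.
Orion's first-order condition: 351 - q_O - (1/2)(q_H + q_D) = 0.
Summing all 3 equations gives 1004 − 2Q = 0, hence Q = 502.
Back-substituting: q_H = (358 − 251)/(1/2) = 214, q_D = (295 − 251)/(1/2) = 88, q_O = (351 − 251)/(1/2) = 200.
Total output Q = 214 + 88 + 200 = 502.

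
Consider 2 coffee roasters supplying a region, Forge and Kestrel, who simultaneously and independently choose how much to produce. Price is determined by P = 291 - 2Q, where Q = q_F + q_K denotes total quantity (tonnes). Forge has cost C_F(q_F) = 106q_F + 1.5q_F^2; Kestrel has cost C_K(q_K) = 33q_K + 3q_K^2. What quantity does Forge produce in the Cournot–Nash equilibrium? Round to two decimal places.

20.21

Forge's profit: π_F = (291 - 2Q)q_F - (106q_F + (3/2)q_F²). Setting ∂π_F/∂q_F = 0: 185 - 7q_F - 2(q_K) = 0.
Kestrel's first-order condition: 258 - 10q_K - 2(q_F) = 0.
Rearranging gives the reaction functions q_F = (185 - 2q_K)/7 and q_K = (258 - 2q_F)/10.
Solving the pair: q_F = 667/33, q_K = 718/33.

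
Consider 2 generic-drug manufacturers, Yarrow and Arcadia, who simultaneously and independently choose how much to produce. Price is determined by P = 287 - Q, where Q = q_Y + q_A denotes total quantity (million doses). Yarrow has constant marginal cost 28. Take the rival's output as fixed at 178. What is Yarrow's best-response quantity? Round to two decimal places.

With the rival's output fixed at 178, Yarrow's profit is π_Y = (287 - 178 - q_Y)q_Y - (28q_Y) = (109 - q_Y)q_Y - (28q_Y).
∂π_Y/∂q_Y = 81 - 2q_Y = 0, so q_Y = 81/2.

40.50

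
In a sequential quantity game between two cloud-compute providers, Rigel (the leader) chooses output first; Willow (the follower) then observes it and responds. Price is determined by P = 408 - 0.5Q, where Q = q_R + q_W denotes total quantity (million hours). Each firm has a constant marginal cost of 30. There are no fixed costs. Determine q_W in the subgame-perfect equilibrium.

The follower Willow best-responds to any q_R: π_W = (408 - 0.5Q)q_W - 30q_W.
∂π_W/∂q_W = 378 - (1/2)q_R - q_W = 0 gives the reaction function q_W = (378 - (1/2)q_R).
Rigel substitutes q_W(q_R) into its own profit: π_R = q_R(408 - (1/2)q_R - (378 - (1/2)q_R)/2) - 30q_R = (219 - (1/4)q_R)q_R - 30q_R.
Maximising: ∂π_R/∂q_R = 189 - (1/2)q_R = 0, giving q_R = 378.
Then q_W = (378 - (1/2)·378) = 189.

189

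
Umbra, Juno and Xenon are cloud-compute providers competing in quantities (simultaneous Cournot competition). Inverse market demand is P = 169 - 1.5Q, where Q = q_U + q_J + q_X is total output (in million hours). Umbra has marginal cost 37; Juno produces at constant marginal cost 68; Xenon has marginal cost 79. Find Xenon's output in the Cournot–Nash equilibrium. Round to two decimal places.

Umbra's profit: π_U = (169 - 1.5Q)q_U - (37q_U). Setting ∂π_U/∂q_U = 0: 132 - 3q_U - (3/2)(q_J + q_X) = 0.
Juno's profit: π_J = (169 - 1.5Q)q_J - (68q_J). Setting ∂π_J/∂q_J = 0: 101 - 3q_J - (3/2)(q_U + q_X) = 0.
Xenon's profit: π_X = (169 - 1.5Q)q_X - (79q_X). Setting ∂π_X/∂q_X = 0: 90 - 3q_X - (3/2)(q_U + q_J) = 0.
Summing all 3 equations gives 323 − 6Q = 0, hence Q = 323/6.
Back-substituting: q_U = (132 − 323/4)/(3/2) = 205/6, q_J = (101 − 323/4)/(3/2) = 27/2, q_X = (90 − 323/4)/(3/2) = 37/6.

6.17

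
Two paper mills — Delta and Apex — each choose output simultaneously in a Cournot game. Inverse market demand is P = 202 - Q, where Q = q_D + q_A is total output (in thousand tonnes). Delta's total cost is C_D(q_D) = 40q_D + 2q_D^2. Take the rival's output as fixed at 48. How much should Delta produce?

19

With the rival's output fixed at 48, Delta's profit is π_D = (202 - 48 - q_D)q_D - (40q_D + 2q_D²) = (154 - q_D)q_D - (40q_D + 2q_D²).
∂π_D/∂q_D = 114 - 6q_D = 0, so q_D = 19.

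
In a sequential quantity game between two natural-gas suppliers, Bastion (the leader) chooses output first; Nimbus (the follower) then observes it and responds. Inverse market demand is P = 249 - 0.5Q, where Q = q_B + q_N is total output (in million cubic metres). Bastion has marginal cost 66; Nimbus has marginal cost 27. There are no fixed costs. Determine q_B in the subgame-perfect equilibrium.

144

Solve by backward induction. Given q_B, the follower Nimbus maximises π_N = (249 - (1/2)q_B - (1/2)q_N)q_N - 27q_N.
∂π_N/∂q_N = 222 - (1/2)q_B - q_N = 0 gives the reaction function q_N = (222 - (1/2)q_B).
The leader anticipates this reaction. Substituting into P = 249 - 0.5Q gives P = 138 - (1/4)q_B, so π_B = (138 - (1/4)q_B)q_B - 66q_B.
Leader FOC: 72 - (1/2)q_B = 0, so q_B = 144.
Then q_N = (222 - (1/2)·144) = 150.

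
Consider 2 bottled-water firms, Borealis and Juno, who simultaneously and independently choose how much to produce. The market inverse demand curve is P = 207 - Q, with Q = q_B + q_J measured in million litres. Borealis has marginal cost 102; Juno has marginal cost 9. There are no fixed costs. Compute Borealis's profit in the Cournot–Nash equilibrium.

Borealis's profit: π_B = (207 - Q)q_B - (102q_B). Setting ∂π_B/∂q_B = 0: 105 - 2q_B - (q_J) = 0.
Juno's profit: π_J = (207 - Q)q_J - (9q_J). Setting ∂π_J/∂q_J = 0: 198 - 2q_J - (q_B) = 0.
So q_B = (105 - q_J)/2 and q_J = (198 - q_B)/2.
Substituting one into the other gives q_B = 4 and q_J = 97.
Price P = 207 - 101 = 106.
Borealis's profit: (106 - 102)·4 = 16.

16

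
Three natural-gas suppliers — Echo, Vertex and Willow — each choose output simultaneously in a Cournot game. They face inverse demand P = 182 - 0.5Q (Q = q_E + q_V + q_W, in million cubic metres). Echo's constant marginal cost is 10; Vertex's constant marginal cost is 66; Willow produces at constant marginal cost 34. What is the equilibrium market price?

73

Echo's profit: π_E = (182 - 0.5Q)q_E - (10q_E). Setting ∂π_E/∂q_E = 0: 172 - q_E - (1/2)(q_V + q_W) = 0.
Vertex's profit: π_V = (182 - 0.5Q)q_V - (66q_V). Setting ∂π_V/∂q_V = 0: 116 - q_V - (1/2)(q_E + q_W) = 0.
Willow's profit: π_W = (182 - 0.5Q)q_W - (34q_W). Setting ∂π_W/∂q_W = 0: 148 - q_W - (1/2)(q_E + q_V) = 0.
Adding the 3 conditions: 436 − Q − Q = 0, i.e. Q = 218.
Back-substituting: q_E = (172 − 109)/(1/2) = 126, q_V = (116 − 109)/(1/2) = 14, q_W = (148 − 109)/(1/2) = 78.
Total output Q = 218, so price P = 182 - (1/2)·218 = 73.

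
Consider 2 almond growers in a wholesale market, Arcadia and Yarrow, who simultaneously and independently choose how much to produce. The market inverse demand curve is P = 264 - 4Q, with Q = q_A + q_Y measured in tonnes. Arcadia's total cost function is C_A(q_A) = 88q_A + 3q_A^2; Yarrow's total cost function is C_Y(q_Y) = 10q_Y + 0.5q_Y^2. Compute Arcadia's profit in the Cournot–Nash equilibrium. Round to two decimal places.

186.64

Arcadia's profit: π_A = (264 - 4Q)q_A - (88q_A + 3q_A²). Setting ∂π_A/∂q_A = 0: 176 - 14q_A - 4(q_Y) = 0.
Yarrow's profit: π_Y = (264 - 4Q)q_Y - (10q_Y + (1/2)q_Y²). Setting ∂π_Y/∂q_Y = 0: 254 - 9q_Y - 4(q_A) = 0.
So q_A = (176 - 4q_Y)/14 and q_Y = (254 - 4q_A)/9.
Solving the pair: q_A = 284/55, q_Y = 1426/55.
Price P = 264 - 4·(342/11) = 1536/11.
Arcadia's profit: (1536/11)·(284/55) - 88·(284/55) - 3(284/55)² = 186.6420.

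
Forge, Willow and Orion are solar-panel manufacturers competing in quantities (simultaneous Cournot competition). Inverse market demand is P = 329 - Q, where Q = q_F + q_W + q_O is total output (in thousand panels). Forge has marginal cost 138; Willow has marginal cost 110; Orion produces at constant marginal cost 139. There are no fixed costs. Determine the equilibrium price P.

Forge's profit: π_F = (329 - Q)q_F - (138q_F). Setting ∂π_F/∂q_F = 0: 191 - 2q_F - (q_W + q_O) = 0.
Willow's first-order condition: 219 - 2q_W - (q_F + q_O) = 0.
Orion's profit: π_O = (329 - Q)q_O - (139q_O). Setting ∂π_O/∂q_O = 0: 190 - 2q_O - (q_F + q_W) = 0.
Summing all 3 equations gives 600 − 4Q = 0, hence Q = 150.
Back-substituting: q_F = (191 − 150) = 41, q_W = (219 − 150) = 69, q_O = (190 − 150) = 40.
Total output Q = 150, so price P = 329 - 150 = 179.

179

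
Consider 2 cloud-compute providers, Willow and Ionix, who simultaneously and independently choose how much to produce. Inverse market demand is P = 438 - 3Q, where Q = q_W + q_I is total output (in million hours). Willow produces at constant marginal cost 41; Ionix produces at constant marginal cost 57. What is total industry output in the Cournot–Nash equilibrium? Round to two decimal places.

Willow's profit: π_W = (438 - 3Q)q_W - (41q_W). Setting ∂π_W/∂q_W = 0: 397 - 6q_W - 3(q_I) = 0.
Ionix's profit: π_I = (438 - 3Q)q_I - (57q_I). Setting ∂π_I/∂q_I = 0: 381 - 6q_I - 3(q_W) = 0.
Rearranging gives the reaction functions q_W = (397 - 3q_I)/6 and q_I = (381 - 3q_W)/6.
Solving the pair: q_W = 413/9, q_I = 365/9.
Total output Q = 413/9 + 365/9 = 778/9.

86.44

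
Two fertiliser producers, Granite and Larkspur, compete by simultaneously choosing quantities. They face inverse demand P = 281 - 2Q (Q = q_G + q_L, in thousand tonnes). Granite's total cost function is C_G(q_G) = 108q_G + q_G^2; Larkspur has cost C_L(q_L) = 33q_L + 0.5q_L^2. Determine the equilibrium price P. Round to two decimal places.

164.77

Granite's profit: π_G = (281 - 2Q)q_G - (108q_G + q_G²). Setting ∂π_G/∂q_G = 0: 173 - 6q_G - 2(q_L) = 0.
Larkspur's first-order condition: 248 - 5q_L - 2(q_G) = 0.
So q_G = (173 - 2q_L)/6 and q_L = (248 - 2q_G)/5.
Solving the pair: q_G = 369/26, q_L = 571/13.
Total output Q = 1511/26, so price P = 281 - 2·(1511/26) = 164.7692.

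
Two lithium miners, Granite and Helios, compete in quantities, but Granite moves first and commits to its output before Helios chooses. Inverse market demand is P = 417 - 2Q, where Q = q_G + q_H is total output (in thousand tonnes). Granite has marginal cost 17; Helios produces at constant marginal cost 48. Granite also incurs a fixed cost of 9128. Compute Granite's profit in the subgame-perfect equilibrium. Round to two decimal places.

2482.06

The follower Helios best-responds to any q_G: π_H = (417 - 2Q)q_H - 48q_H.
Setting the follower's marginal profit to zero, 369 - 2q_G - 4q_H = 0, i.e. q_H = (369 - 2q_G)/4.
Granite substitutes q_H(q_G) into its own profit: π_G = q_G(417 - 2q_G - (369 - 2q_G)/2) - 17q_G = (465/2 - q_G)q_G - 17q_G.
Maximising: ∂π_G/∂q_G = 431/2 - 2q_G = 0, giving q_G = 431/4.
Then q_H = (369 - 2·(431/4))/4 = 307/8.
Price P = 417 - 2·(1169/8) = 499/4.
Granite's profit: (499/4 - 17)·(431/4) - 9128 = 2482.0625.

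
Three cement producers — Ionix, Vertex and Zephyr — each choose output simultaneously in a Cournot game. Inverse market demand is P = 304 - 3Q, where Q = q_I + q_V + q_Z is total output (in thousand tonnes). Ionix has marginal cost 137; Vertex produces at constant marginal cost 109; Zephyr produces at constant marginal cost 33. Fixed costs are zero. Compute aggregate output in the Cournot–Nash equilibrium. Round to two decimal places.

52.75

Ionix's profit: π_I = (304 - 3Q)q_I - (137q_I). Setting ∂π_I/∂q_I = 0: 167 - 6q_I - 3(q_V + q_Z) = 0.
Vertex's first-order condition: 195 - 6q_V - 3(q_I + q_Z) = 0.
Zephyr's first-order condition: 271 - 6q_Z - 3(q_I + q_V) = 0.
Summing all 3 equations gives 633 − 12Q = 0, hence Q = 211/4.
Back-substituting: q_I = (167 − 633/4)/3 = 35/12, q_V = (195 − 633/4)/3 = 49/4, q_Z = (271 − 633/4)/3 = 451/12.
Total output Q = 35/12 + 49/4 + 451/12 = 211/4.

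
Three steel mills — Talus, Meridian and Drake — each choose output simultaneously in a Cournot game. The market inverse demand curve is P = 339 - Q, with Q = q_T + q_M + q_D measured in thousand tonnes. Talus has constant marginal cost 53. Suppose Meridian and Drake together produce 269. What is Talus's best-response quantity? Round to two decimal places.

8.50

With rivals' combined output fixed at 269, Talus's profit is π_T = (339 - 269 - q_T)q_T - (53q_T) = (70 - q_T)q_T - (53q_T).
∂π_T/∂q_T = 17 - 2q_T = 0, so q_T = 17/2.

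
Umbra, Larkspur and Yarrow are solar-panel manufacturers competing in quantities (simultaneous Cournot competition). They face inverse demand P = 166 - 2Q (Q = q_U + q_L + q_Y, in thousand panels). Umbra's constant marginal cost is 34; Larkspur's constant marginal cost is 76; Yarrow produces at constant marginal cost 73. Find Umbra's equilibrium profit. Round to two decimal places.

1417.78

Umbra's profit: π_U = (166 - 2Q)q_U - (34q_U). Setting ∂π_U/∂q_U = 0: 132 - 4q_U - 2(q_L + q_Y) = 0.
Larkspur's first-order condition: 90 - 4q_L - 2(q_U + q_Y) = 0.
Yarrow's first-order condition: 93 - 4q_Y - 2(q_U + q_L) = 0.
Adding the 3 first-order conditions: 315 − 8Q = 0, so Q = 315/8.
Back-substituting: q_U = (132 − 315/4)/2 = 213/8, q_L = (90 − 315/4)/2 = 45/8, q_Y = (93 − 315/4)/2 = 57/8.
Price P = 166 - 2·(315/8) = 349/4.
Umbra's profit: (349/4 - 34)·(213/8) = 1417.7813.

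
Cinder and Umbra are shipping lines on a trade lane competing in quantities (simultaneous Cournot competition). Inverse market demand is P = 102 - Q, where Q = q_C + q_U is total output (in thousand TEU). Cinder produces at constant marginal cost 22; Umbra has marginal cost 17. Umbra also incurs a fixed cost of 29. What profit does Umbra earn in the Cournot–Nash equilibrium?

Cinder's profit: π_C = (102 - Q)q_C - (22q_C). Setting ∂π_C/∂q_C = 0: 80 - 2q_C - (q_U) = 0.
Umbra's first-order condition: 85 - 2q_U - (q_C) = 0.
Best responses: q_C = (80 - q_U)/2, q_U = (85 - q_C)/2.
Substituting one into the other gives q_C = 25 and q_U = 30.
Price P = 102 - 55 = 47.
Umbra's profit: (47 - 17)·30 - 29 = 871.

871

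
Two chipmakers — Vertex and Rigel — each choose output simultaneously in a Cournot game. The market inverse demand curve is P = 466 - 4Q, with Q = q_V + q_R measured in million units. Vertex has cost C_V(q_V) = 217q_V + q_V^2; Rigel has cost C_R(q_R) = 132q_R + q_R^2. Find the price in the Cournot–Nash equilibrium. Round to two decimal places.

299.43

Vertex's profit: π_V = (466 - 4Q)q_V - (217q_V + q_V²). Setting ∂π_V/∂q_V = 0: 249 - 10q_V - 4(q_R) = 0.
Rigel's profit: π_R = (466 - 4Q)q_R - (132q_R + q_R²). Setting ∂π_R/∂q_R = 0: 334 - 10q_R - 4(q_V) = 0.
So q_V = (249 - 4q_R)/10 and q_R = (334 - 4q_V)/10.
Solving the pair: q_V = 577/42, q_R = 586/21.
Total output Q = 583/14, so price P = 466 - 4·(583/14) = 299.4286.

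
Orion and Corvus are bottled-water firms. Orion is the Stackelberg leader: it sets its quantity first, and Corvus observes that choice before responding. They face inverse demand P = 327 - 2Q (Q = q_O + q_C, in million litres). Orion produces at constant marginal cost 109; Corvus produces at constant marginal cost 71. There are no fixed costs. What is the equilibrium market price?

154

The follower Corvus best-responds to any q_O: π_C = (327 - 2Q)q_C - 71q_C.
∂π_C/∂q_C = 256 - 2q_O - 4q_C = 0 gives the reaction function q_C = (256 - 2q_O)/4.
Orion substitutes q_C(q_O) into its own profit: π_O = q_O(327 - 2q_O - (256 - 2q_O)/2) - 109q_O = (199 - q_O)q_O - 109q_O.
Leader FOC: 90 - 2q_O = 0, so q_O = 45.
Then q_C = (256 - 2·45)/4 = 83/2.
Total output Q = 173/2, so price P = 327 - 2·(173/2) = 154.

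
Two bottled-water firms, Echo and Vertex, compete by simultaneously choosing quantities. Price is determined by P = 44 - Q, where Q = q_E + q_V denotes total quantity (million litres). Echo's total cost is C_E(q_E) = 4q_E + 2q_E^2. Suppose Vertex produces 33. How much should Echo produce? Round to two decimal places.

1.17

With the rival's output fixed at 33, Echo's profit is π_E = (44 - 33 - q_E)q_E - (4q_E + 2q_E²) = (11 - q_E)q_E - (4q_E + 2q_E²).
∂π_E/∂q_E = 7 - 6q_E = 0, so q_E = 7/6.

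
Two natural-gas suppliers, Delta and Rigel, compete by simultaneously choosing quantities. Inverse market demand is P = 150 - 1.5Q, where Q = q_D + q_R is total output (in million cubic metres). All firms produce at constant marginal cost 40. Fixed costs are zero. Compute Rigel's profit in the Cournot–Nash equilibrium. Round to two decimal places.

896.30

Each firm earns π_i = (150 - 1.5Q)q_i - 40q_i.
Setting ∂π_i/∂q_i = 0 with rivals' quantities fixed: 110 - 3q_i - (3/2)q_j = 0.
By symmetry each firm produces the same amount; substituting q_j = q_i yields q_i = 110/(9/2) = 220/9.
Price P = 150 - (3/2)·(440/9) = 230/3.
Rigel's profit: (230/3 - 40)·(220/9) = 896.2963.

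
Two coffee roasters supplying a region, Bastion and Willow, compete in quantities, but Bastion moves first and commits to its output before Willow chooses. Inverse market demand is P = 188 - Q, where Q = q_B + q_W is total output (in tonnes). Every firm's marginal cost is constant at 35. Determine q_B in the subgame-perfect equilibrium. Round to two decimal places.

76.50

The follower Willow best-responds to any q_B: π_W = (188 - Q)q_W - 35q_W.
Follower FOC: 153 - q_B - 2q_W = 0, so q_W(q_B) = (153 - q_B)/2.
Bastion substitutes q_W(q_B) into its own profit: π_B = q_B(188 - q_B - (153 - q_B)/2) - 35q_B = (223/2 - (1/2)q_B)q_B - 35q_B.
Leader FOC: 153/2 - q_B = 0, so q_B = 153/2.
Then q_W = (153 - 153/2)/2 = 153/4.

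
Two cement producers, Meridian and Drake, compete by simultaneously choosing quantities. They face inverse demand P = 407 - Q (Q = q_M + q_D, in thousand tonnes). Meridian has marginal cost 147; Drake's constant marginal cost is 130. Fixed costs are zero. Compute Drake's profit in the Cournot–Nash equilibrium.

9604

Meridian's profit: π_M = (407 - Q)q_M - (147q_M). Setting ∂π_M/∂q_M = 0: 260 - 2q_M - (q_D) = 0.
Drake's first-order condition: 277 - 2q_D - (q_M) = 0.
Best responses: q_M = (260 - q_D)/2, q_D = (277 - q_M)/2.
Substituting one into the other gives q_M = 81 and q_D = 98.
Price P = 407 - 179 = 228.
Drake's profit: (228 - 130)·98 = 9604.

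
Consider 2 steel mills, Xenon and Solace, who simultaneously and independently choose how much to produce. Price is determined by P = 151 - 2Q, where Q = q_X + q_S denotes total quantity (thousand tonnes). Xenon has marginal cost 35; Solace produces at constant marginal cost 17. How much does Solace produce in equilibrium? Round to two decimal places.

Xenon's profit: π_X = (151 - 2Q)q_X - (35q_X). Setting ∂π_X/∂q_X = 0: 116 - 4q_X - 2(q_S) = 0.
Solace's profit: π_S = (151 - 2Q)q_S - (17q_S). Setting ∂π_S/∂q_S = 0: 134 - 4q_S - 2(q_X) = 0.
Best responses: q_X = (116 - 2q_S)/4, q_S = (134 - 2q_X)/4.
Substituting one into the other gives q_X = 49/3 and q_S = 76/3.

25.33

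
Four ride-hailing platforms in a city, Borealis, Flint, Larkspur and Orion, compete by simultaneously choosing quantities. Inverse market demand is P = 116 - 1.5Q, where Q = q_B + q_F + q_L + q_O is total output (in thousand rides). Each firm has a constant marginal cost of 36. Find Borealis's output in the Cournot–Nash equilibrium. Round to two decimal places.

A representative firm's profit is π_i = q_i(116 - 1.5Q) - 36q_i.
Setting ∂π_i/∂q_i = 0 with rivals' quantities fixed: 80 - 3q_i - (3/2)·Σ_{j≠i} q_j = 0.
By symmetry each firm produces the same amount; substituting Σ_{j≠i} q_j = 3q_i yields q_i = 80/(15/2) = 32/3.

10.67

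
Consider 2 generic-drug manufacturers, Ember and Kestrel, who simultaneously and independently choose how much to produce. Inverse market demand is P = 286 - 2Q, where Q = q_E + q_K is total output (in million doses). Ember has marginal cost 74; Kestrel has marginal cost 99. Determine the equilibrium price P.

153

Ember's profit: π_E = (286 - 2Q)q_E - (74q_E). Setting ∂π_E/∂q_E = 0: 212 - 4q_E - 2(q_K) = 0.
Kestrel's first-order condition: 187 - 4q_K - 2(q_E) = 0.
So q_E = (212 - 2q_K)/4 and q_K = (187 - 2q_E)/4.
Solving the pair: q_E = 79/2, q_K = 27.
Total output Q = 133/2, so price P = 286 - 2·(133/2) = 153.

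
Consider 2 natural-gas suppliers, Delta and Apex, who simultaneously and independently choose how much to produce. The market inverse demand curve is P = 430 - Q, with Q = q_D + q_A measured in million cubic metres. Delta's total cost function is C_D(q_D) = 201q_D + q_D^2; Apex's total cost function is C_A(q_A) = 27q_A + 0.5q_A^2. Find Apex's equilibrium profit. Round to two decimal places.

23711.02

Delta's profit: π_D = (430 - Q)q_D - (201q_D + q_D²). Setting ∂π_D/∂q_D = 0: 229 - 4q_D - (q_A) = 0.
Apex's profit: π_A = (430 - Q)q_A - (27q_A + (1/2)q_A²). Setting ∂π_A/∂q_A = 0: 403 - 3q_A - (q_D) = 0.
Best responses: q_D = (229 - q_A)/4, q_A = (403 - q_D)/3.
Solving the pair: q_D = 284/11, q_A = 1383/11.
Price P = 430 - 1667/11 = 278.4545.
Apex's profit: 278.4545·(1383/11) - 27·(1383/11) - (1/2)(1383/11)² = 23711.0207.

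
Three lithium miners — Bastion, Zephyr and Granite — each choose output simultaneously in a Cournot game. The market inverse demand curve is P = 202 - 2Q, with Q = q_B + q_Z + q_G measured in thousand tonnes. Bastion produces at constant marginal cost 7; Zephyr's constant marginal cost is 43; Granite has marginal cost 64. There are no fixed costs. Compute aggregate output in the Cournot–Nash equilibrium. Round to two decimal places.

Bastion's profit: π_B = (202 - 2Q)q_B - (7q_B). Setting ∂π_B/∂q_B = 0: 195 - 4q_B - 2(q_Z + q_G) = 0.
Zephyr's profit: π_Z = (202 - 2Q)q_Z - (43q_Z). Setting ∂π_Z/∂q_Z = 0: 159 - 4q_Z - 2(q_B + q_G) = 0.
Granite's first-order condition: 138 - 4q_G - 2(q_B + q_Z) = 0.
Adding the 3 conditions: 492 − 4Q − 4Q = 0, i.e. Q = 123/2.
Back-substituting: q_B = (195 − 123)/2 = 36, q_Z = (159 − 123)/2 = 18, q_G = (138 − 123)/2 = 15/2.
Total output Q = 36 + 18 + 15/2 = 123/2.

61.50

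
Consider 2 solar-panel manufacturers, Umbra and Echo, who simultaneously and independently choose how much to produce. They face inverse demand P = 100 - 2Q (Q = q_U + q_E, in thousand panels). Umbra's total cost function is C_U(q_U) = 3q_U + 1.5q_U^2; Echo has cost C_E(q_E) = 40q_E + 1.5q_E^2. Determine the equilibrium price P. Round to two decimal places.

65.11

Umbra's profit: π_U = (100 - 2Q)q_U - (3q_U + (3/2)q_U²). Setting ∂π_U/∂q_U = 0: 97 - 7q_U - 2(q_E) = 0.
Echo's profit: π_E = (100 - 2Q)q_E - (40q_E + (3/2)q_E²). Setting ∂π_E/∂q_E = 0: 60 - 7q_E - 2(q_U) = 0.
Rearranging gives the reaction functions q_U = (97 - 2q_E)/7 and q_E = (60 - 2q_U)/7.
Substituting one into the other gives q_U = 559/45 and q_E = 226/45.
Total output Q = 157/9, so price P = 100 - 2·(157/9) = 586/9.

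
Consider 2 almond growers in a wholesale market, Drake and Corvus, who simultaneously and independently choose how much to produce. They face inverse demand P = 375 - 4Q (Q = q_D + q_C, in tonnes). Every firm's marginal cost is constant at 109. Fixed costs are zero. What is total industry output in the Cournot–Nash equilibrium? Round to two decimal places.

A representative firm's profit is π_i = q_i(375 - 4Q) - 109q_i.
First-order condition (treating rivals' output as given): 266 - 8q_i - 4q_j = 0.
By symmetry each firm produces the same amount; substituting q_j = q_i yields q_i = 266/12 = 133/6.
Total output Q = 133/6 + 133/6 = 133/3.

44.33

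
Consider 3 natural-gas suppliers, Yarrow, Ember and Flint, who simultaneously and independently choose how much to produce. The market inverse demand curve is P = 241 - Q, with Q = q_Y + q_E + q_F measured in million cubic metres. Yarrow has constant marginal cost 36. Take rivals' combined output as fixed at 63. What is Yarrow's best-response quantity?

71

With rivals' combined output fixed at 63, Yarrow's profit is π_Y = (241 - 63 - q_Y)q_Y - (36q_Y) = (178 - q_Y)q_Y - (36q_Y).
∂π_Y/∂q_Y = 142 - 2q_Y = 0, so q_Y = 71.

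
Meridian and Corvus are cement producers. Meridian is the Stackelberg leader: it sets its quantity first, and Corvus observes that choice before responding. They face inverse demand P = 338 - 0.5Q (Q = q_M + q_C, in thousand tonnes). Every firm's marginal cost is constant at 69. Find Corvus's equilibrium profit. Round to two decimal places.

Solve by backward induction. Given q_M, the follower Corvus maximises π_C = (338 - (1/2)q_M - (1/2)q_C)q_C - 69q_C.
Setting the follower's marginal profit to zero, 269 - (1/2)q_M - q_C = 0, i.e. q_C = (269 - (1/2)q_M).
The leader anticipates this reaction. Substituting into P = 338 - 0.5Q gives P = 407/2 - (1/4)q_M, so π_M = (407/2 - (1/4)q_M)q_M - 69q_M.
The leader's first-order condition 269/2 - (1/2)q_M = 0 yields q_M = 269.
Then q_C = (269 - (1/2)·269) = 269/2.
Price P = 338 - (1/2)·(807/2) = 545/4.
Corvus's profit: (545/4 - 69)·(269/2) = 9045.1250.

9045.13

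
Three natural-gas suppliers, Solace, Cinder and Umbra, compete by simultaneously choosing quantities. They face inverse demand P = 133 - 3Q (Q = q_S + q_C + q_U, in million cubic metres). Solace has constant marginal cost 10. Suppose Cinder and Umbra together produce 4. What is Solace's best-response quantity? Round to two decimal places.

With rivals' combined output fixed at 4, Solace's profit is π_S = (133 - 3·4 - 3q_S)q_S - (10q_S) = (121 - 3q_S)q_S - (10q_S).
∂π_S/∂q_S = 111 - 6q_S = 0, so q_S = 37/2.

18.50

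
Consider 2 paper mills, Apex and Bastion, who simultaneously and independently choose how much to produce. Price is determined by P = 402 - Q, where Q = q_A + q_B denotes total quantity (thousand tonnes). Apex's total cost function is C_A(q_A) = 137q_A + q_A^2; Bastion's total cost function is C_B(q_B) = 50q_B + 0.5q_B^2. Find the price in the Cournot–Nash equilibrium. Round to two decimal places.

257.82

Apex's profit: π_A = (402 - Q)q_A - (137q_A + q_A²). Setting ∂π_A/∂q_A = 0: 265 - 4q_A - (q_B) = 0.
Bastion's first-order condition: 352 - 3q_B - (q_A) = 0.
Best responses: q_A = (265 - q_B)/4, q_B = (352 - q_A)/3.
Substituting one into the other gives q_A = 443/11 and q_B = 1143/11.
Total output Q = 1586/11, so price P = 402 - 1586/11 = 257.8182.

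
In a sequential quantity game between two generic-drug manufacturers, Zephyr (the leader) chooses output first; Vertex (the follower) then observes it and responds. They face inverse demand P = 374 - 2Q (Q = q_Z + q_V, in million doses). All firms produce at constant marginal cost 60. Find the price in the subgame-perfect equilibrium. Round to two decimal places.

Solve by backward induction. Given q_Z, the follower Vertex maximises π_V = (374 - 2q_Z - 2q_V)q_V - 60q_V.
Setting the follower's marginal profit to zero, 314 - 2q_Z - 4q_V = 0, i.e. q_V = (314 - 2q_Z)/4.
Zephyr substitutes q_V(q_Z) into its own profit: π_Z = q_Z(374 - 2q_Z - (314 - 2q_Z)/2) - 60q_Z = (217 - q_Z)q_Z - 60q_Z.
The leader's first-order condition 157 - 2q_Z = 0 yields q_Z = 157/2.
Then q_V = (314 - 2·(157/2))/4 = 157/4.
Total output Q = 471/4, so price P = 374 - 2·(471/4) = 277/2.

138.50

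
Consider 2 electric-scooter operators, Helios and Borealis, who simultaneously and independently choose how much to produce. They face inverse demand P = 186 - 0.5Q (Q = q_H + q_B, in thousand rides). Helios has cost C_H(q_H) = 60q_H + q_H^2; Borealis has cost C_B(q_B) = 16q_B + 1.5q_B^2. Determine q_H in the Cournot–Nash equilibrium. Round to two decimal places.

35.66

Helios's profit: π_H = (186 - 0.5Q)q_H - (60q_H + q_H²). Setting ∂π_H/∂q_H = 0: 126 - 3q_H - (1/2)(q_B) = 0.
Borealis's first-order condition: 170 - 4q_B - (1/2)(q_H) = 0.
So q_H = (126 - (1/2)q_B)/3 and q_B = (170 - (1/2)q_H)/4.
Substituting one into the other gives q_H = 1676/47 and q_B = 1788/47.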